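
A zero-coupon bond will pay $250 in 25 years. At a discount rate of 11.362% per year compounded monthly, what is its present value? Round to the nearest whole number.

Periodic rate = 11.362%/12 = 0.00946833; 300 periods.
P = 250/(1 + 0.11362/12)^300 ≈ 250/16.8970134 ≈ 14.7955.

$15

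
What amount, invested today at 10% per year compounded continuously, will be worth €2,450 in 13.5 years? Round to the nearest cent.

P = A·e^(−rt) = 2,450·e^(−1.35).
e^(−1.35) ≈ 0.2592402606, so P ≈ 635.1386.

€635.14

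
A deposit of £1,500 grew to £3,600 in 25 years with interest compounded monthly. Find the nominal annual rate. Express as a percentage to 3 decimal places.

(1 + r/12)^300 = 3,600/1,500 = 2.4.
1 + r/12 = 2.4^(1/300) ≈ 1.002922, so r/12 ≈ 0.00292249.
r ≈ 12·0.00292249 = 3.50699%.

3.507%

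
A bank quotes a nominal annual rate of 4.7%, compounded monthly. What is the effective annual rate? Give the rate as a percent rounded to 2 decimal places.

EAR = (1 + 4.7%/12)^12 − 1 = (1 + 0.00391667)^12 − 1.
(1 + 0.00391667)^12 ≈ 1.048026, so EAR ≈ 4.80258%.

4.80%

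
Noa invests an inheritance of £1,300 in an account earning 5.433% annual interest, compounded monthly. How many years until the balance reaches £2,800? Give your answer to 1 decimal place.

14.2 years

We need (1 + 0.0045275)^(12t) = 2.1538, so 12t = ln 2.1538 / ln 1.004528 ≈ 169.8489.
t ≈ 169.8489/12 = 14.1541 years.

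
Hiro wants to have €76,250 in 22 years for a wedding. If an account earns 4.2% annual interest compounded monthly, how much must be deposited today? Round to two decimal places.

Periodic rate = 4.2%/12 = 0.0035; 264 periods.
P = 76,250/(1 + 0.0035)^264 ≈ 76,250/2.5152866247 ≈ 30,314.6366.

€30,314.64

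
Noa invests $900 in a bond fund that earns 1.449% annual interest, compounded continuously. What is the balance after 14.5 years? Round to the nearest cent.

A = P·e^(rt) = 900·e^(0.01449·14.5) = 900·e^0.210105.
e^0.210105 ≈ 1.233807603, so A ≈ 1,110.4268.

$1,110.43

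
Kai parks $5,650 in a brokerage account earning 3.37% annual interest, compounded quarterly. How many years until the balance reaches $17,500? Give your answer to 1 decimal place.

33.7 years

We need (1 + 0.008425)^(4t) = 3.0973, so 4t = ln 3.0973 / ln 1.008425 ≈ 134.7538.
t ≈ 134.7538/4 = 33.6885 years.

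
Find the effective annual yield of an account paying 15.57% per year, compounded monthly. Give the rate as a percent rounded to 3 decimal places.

One year is 12 periods at 0.012975 each: (1 + 0.012975)^12 ≈ 1.167306.
EAR = 1.167306 − 1 ≈ 16.73060%.

16.731%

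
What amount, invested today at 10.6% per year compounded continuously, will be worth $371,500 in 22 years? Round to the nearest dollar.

P = A·e^(−rt) = 371,500·e^(−2.332).
e^(−2.332) ≈ 0.0971013500572, so P ≈ 36,073.1515.

$36,073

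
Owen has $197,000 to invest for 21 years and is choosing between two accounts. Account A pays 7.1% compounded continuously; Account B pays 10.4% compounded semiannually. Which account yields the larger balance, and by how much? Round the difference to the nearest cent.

Account B, by $781,273.00

Account A growth factor: e^(0.071·21) = e^1.491 ≈ 4.44153483381; balance ≈ 874,982.3623.
Account B growth factor: (1 + 0.052)^42 ≈ 8.407387648129; balance ≈ 1,656,255.3667.
Account B is larger by 781,273.0044.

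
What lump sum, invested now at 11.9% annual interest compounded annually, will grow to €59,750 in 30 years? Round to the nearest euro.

€2,048

Growth factor = (1 + 0.119)^30 ≈ 29.167727629.
P = 59,750/29.167727629 ≈ 2,048.4969.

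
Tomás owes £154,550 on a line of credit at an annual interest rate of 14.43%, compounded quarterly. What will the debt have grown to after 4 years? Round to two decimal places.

Periodic rate = 14.43%/4 = 0.036075; periods = 4·4 = 16.
A = 154,550·(1 + 0.036075)^16 ≈ 154,550·1.76302760388 ≈ 272,475.9162.

£272,475.92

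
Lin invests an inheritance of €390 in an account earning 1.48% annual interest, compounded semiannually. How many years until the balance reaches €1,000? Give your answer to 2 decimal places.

We need (1 + 0.0074)^(2t) = 2.5641, so 2t = ln 2.5641 / ln 1.0074 ≈ 127.7146.
t ≈ 127.7146/2 = 63.8573 years.

63.86 years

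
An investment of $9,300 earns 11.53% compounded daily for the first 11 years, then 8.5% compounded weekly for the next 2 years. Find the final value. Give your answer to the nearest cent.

$39,172.51

After 11 years at 11.53%: 9,300 × 3.5540923716 ≈ 33,053.0591.
Then 2 years at 8.5%: 33,053.0591 × 1.185140353 ≈ 39,172.5141.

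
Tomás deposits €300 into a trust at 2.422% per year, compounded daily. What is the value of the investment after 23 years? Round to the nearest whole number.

€524

Growth factor = (1 + 0.02422/365)^8395 ≈ 1.74550082.
A ≈ 300 × 1.74550082 ≈ 523.6502.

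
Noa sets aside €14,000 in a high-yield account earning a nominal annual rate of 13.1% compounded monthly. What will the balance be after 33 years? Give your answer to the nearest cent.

Periodic rate = 13.1%/12 = 0.0109167; periods = 12·33 = 396.
A = 14,000·(1 + 0.131/12)^396 ≈ 14,000·73.66840134998 ≈ 1,031,357.6189.

€1,031,357.62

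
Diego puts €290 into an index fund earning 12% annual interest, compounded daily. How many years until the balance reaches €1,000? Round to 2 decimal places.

10.32 years

We need (1 + 0.000328767)^(365t) = 3.4483, so 365t = ln 3.4483 / ln 1.000329 ≈ 3765.8201.
t ≈ 3765.8201/365 = 10.3173 years.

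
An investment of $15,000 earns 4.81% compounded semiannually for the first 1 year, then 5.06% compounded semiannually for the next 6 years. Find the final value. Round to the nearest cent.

After 1 years at 4.81%: 15,000 × 1.0486784025 ≈ 15,730.1760.
Then 6 years at 5.06%: 15,730.1760 × 1.3496199473 ≈ 21,229.7594.

$21,229.76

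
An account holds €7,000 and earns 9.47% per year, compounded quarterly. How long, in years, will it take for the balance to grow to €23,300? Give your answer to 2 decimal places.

We need (1 + 0.023675)^(4t) = 3.3286, so 4t = ln 3.3286 / ln 1.023675 ≈ 51.3927.
t ≈ 51.3927/4 = 12.8482 years.

12.85 years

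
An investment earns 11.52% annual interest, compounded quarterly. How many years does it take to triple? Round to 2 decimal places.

9.67 years

(1 + 0.0288)^(4t) = 3.
4t = ln 3 / ln(1 + 0.0288) ≈ 1.0986/0.0283931 ≈ 38.6930.
t ≈ 9.6732.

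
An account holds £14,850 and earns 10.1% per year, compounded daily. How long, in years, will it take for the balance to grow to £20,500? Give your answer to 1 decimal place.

3.2 years

We need (1 + 0.000276712)^(365t) = 1.3805, so 365t = ln 1.3805 / ln 1.000277 ≈ 1165.3605.
t ≈ 1165.3605/365 = 3.1928 years.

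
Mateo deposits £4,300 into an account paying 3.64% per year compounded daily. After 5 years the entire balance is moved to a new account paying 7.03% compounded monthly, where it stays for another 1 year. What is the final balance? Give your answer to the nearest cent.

Phase 1: 4,300·(1 + 0.0364/365)^1825 ≈ 5,158.2942.
Phase 2: 5,158.2942·(1 + 0.0703/12)^12 ≈ 5,532.8377.

£5,532.84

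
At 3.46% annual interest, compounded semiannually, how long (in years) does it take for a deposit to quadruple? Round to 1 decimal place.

(1 + 0.0173)^(2t) = 4.
2t = ln 4 / ln(1 + 0.0173) ≈ 1.3863/0.0171521 ≈ 80.8238.
t ≈ 40.4119.

40.4 years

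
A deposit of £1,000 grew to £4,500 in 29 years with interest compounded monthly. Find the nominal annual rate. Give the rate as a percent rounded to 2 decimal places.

(1 + r/12)^348 = 4,500/1,000 = 4.5.
1 + r/12 = 4.5^(1/348) ≈ 1.004331, so r/12 ≈ 0.00433142.
r ≈ 12·0.00433142 = 5.19770%.

5.20%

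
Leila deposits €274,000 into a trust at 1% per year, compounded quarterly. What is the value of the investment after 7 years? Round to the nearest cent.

Growth factor = (1 + 0.0025)^28 ≈ 1.072414497.
A ≈ 274,000 × 1.072414497 ≈ 293,841.5722.

€293,841.57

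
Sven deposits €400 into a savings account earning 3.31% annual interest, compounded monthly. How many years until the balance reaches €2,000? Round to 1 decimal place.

48.7 years

(1 + 0.00275833)^(12t) = 2,000/400 = 5.
12t·ln(1 + 0.00275833) = ln(5); 12t = 1.6094/0.00275454 ≈ 584.2864.
t ≈ 48.6905 years.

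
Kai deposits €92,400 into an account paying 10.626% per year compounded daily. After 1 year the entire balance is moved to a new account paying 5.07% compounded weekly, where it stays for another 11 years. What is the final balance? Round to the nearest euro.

Phase 1: 92,400·(1 + 0.10626/365)^365 ≈ 102,757.4662.
Phase 2: 102,757.4662·(1 + 0.000975)^572 ≈ 179,432.6291.

€179,433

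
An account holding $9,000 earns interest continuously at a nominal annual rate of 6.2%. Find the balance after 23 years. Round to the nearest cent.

A = P·e^(rt) = 9,000·e^(0.062·23) = 9,000·e^1.426.
e^1.426 ≈ 4.1620177802, so A ≈ 37,458.1600.

$37,458.16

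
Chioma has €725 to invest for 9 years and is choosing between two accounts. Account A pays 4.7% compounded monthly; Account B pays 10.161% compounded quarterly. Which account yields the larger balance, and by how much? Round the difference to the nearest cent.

Account A growth factor: (1 + 0.047/12)^108 ≈ 1.525273566; balance ≈ 1,105.8233.
Account B growth factor: (1 + 0.0254025)^36 ≈ 2.467160425; balance ≈ 1,788.6913.
Account B is larger by 682.8680.

Account B, by €682.87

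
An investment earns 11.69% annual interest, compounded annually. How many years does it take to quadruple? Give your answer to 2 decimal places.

(1 + 0.1169)^t = 4.
t = ln 4 / ln(1 + 0.1169) ≈ 1.3863/0.110557 ≈ 12.5392.

12.54 years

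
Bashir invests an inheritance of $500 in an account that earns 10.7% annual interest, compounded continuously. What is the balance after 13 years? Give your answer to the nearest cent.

$2,009.43

A = P·e^(rt) = 500·e^(0.107·13) = 500·e^1.391.
e^1.391 ≈ 4.018866911, so A ≈ 2,009.4335.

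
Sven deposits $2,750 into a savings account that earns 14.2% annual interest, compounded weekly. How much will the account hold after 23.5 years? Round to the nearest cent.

$77,019.06

Growth factor = (1 + 0.142/52)^1222 ≈ 28.006930275.
A ≈ 2,750 × 28.006930275 ≈ 77,019.0583.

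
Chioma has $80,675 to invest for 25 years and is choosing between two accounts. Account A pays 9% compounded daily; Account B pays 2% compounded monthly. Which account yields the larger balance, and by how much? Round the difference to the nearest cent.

Account A growth factor: (1 + 0.09/365)^9125 ≈ 9.48510476188; balance ≈ 765,210.8267.
Account B growth factor: (1 + 0.02/12)^300 ≈ 1.64803520863; balance ≈ 132,955.2405.
Account A is larger by 632,255.5862.

Account A, by $632,255.59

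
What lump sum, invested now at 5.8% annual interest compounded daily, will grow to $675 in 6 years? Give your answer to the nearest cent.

Periodic rate = 5.8%/365 = 0.000158904; 2190 periods.
P = 675/(1 + 0.058/365)^2190 ≈ 675/1.4161931 ≈ 476.6299.

$476.63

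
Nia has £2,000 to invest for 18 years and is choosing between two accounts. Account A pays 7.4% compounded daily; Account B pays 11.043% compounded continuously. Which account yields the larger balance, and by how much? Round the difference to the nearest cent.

Account B, by £7,021.84

Account A growth factor: (1 + 0.074/365)^6570 ≈ 3.788101589; balance ≈ 7,576.2032.
Account B growth factor: e^(0.11043·18) = e^1.98774 ≈ 7.2990193244; balance ≈ 14,598.0386.
Account B is larger by 7,021.8355.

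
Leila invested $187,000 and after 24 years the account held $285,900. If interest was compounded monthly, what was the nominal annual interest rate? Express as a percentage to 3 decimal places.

The 288-period growth factor is 285,900/187,000 = 1.52888.
r/12 = 1.52888^(1/288) − 1 ≈ 0.00147516, so r ≈ 12·0.00147516 = 1.77019%.

1.770%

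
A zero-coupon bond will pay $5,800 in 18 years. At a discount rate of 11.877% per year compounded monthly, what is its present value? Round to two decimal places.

Growth factor = (1 + 0.0098975)^216 ≈ 8.392593241.
P = 5,800/8.392593241 ≈ 691.0856.

$691.09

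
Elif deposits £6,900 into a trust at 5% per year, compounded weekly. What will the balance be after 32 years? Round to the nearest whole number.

Periodic rate = 5%/52 = 0.000961538; periods = 52·32 = 1664.
A = 6,900·(1 + 0.05/52)^1664 ≈ 6,900·4.9492263032 ≈ 34,149.6615.

£34,150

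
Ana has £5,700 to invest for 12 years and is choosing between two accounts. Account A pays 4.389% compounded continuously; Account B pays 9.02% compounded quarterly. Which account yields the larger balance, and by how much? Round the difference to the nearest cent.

A: e^(0.04389·12) = e^0.52668 ≈ 1.693301206, so 5,700 × 1.693301206 ≈ 9,651.8169.
B: (1 + 0.02255)^48 ≈ 2.916476938, so 5,700 × 2.916476938 ≈ 16,623.9185.
Difference ≈ 6,972.1017 in favor of B.

Account B, by £6,972.10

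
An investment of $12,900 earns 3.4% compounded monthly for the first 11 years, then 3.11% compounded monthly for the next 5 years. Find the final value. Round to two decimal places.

After 11 years at 3.4%: 12,900 × 1.4527686729 ≈ 18,740.7159.
Then 5 years at 3.11%: 18,740.7159 × 1.1680069625 ≈ 21,889.2866.

$21,889.29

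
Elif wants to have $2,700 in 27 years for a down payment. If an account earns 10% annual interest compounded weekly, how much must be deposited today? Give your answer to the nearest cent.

Periodic rate = 10%/52 = 0.00192308; 1404 periods.
P = 2,700/(1 + 0.1/52)^1404 ≈ 2,700/14.84120108 ≈ 181.9260.

$181.93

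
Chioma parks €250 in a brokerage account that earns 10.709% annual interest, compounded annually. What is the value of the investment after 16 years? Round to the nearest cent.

€1,273.11

Annual rate = 10.709% = 0.10709; years = 16.
A = 250·(1 + 0.10709)^16 ≈ 250·5.092450861 ≈ 1,273.1127.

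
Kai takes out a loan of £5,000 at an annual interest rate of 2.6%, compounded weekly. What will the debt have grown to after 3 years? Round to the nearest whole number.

Growth factor = (1 + 0.0005)^156 ≈ 1.081101584.
A ≈ 5,000 × 1.081101584 ≈ 5,405.5079.

£5,406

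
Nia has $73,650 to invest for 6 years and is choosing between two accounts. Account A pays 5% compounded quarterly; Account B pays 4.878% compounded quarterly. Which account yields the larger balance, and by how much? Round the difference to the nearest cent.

Account A growth factor: (1 + 0.0125)^24 ≈ 1.3473510504; balance ≈ 99,232.4049.
Account B growth factor: (1 + 0.012195)^24 ≈ 1.3376438711; balance ≈ 98,517.4711.
Account A is larger by 714.9338.

Account A, by $714.93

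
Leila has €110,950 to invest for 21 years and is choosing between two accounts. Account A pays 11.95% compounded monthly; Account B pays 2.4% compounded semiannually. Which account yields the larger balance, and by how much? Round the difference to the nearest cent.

Account A, by €1,164,607.61

A: (1 + 0.1195/12)^252 ≈ 12.14705946251, so 110,950 × 12.14705946251 ≈ 1,347,716.2474.
B: (1 + 0.012)^42 ≈ 1.65037077756, so 110,950 × 1.65037077756 ≈ 183,108.6378.
Difference ≈ 1,164,607.6096 in favor of A.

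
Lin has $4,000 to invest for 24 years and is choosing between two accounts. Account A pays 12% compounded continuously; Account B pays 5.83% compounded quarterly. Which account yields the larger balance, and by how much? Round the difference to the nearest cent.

Account A, by $55,212.12

Account A growth factor: e^(0.12·24) = e^2.88 ≈ 17.81427318; balance ≈ 71,257.0927.
Account B growth factor: (1 + 0.014575)^96 ≈ 4.0112436768; balance ≈ 16,044.9747.
Account A is larger by 55,212.1180.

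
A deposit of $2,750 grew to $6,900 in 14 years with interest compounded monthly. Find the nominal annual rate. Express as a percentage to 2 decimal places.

6.59%

(1 + r/12)^168 = 6,900/2,750 = 2.50909.
1 + r/12 = 2.50909^(1/168) ≈ 1.005491, so r/12 ≈ 0.00549074.
r ≈ 12·0.00549074 = 6.58888%.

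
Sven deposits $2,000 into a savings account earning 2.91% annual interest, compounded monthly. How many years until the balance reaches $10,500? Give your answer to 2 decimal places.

(1 + 0.002425)^(12t) = 10,500/2,000 = 5.25.
12t·ln(1 + 0.002425) = ln(5.25); 12t = 1.6582/0.00242206 ≈ 684.6342.
t ≈ 57.0528 years.

57.05 years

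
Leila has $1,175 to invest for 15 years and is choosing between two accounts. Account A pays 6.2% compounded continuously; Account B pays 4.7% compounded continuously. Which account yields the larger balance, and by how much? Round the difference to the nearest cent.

A: e^(0.062·15) = e^0.93 ≈ 2.534509178, so 1,175 × 2.534509178 ≈ 2,978.0483.
B: e^(0.047·15) = e^0.705 ≈ 2.023846685, so 1,175 × 2.023846685 ≈ 2,378.0199.
Difference ≈ 600.0284 in favor of A.

Account A, by $600.03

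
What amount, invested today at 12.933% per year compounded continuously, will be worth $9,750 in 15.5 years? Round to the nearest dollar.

P = A·e^(−rt) = 9,750·e^(−2.004615).
e^(−2.004615) ≈ 0.1347121499, so P ≈ 1,313.4435.

$1,313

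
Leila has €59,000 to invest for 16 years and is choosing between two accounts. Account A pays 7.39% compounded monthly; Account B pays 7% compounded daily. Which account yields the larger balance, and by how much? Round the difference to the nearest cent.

Account A, by €10,965.85

A: (1 + 0.0739/12)^192 ≈ 3.25038701947, so 59,000 × 3.25038701947 ≈ 191,772.8341.
B: (1 + 0.07/365)^5840 ≈ 3.0645251061, so 59,000 × 3.0645251061 ≈ 180,806.9813.
Difference ≈ 10,965.8529 in favor of A.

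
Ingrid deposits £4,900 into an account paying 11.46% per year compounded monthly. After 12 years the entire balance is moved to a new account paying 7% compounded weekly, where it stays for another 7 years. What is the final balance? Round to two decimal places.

After 12 years at 11.46%: 4,900 × 3.9301395339 ≈ 19,257.6837.
Then 7 years at 7%: 19,257.6837 × 1.6317784408 ≈ 31,424.2731.

£31,424.27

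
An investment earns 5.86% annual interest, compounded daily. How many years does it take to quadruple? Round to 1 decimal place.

23.7 years

(1 + 0.000160548)^(365t) = 4.
365t = ln 4 / ln(1 + 0.000160548) ≈ 1.3863/0.000160535 ≈ 8635.4618.
t ≈ 23.6588.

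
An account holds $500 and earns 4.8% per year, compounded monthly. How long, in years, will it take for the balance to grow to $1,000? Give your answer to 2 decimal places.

(1 + 0.004)^(12t) = 1,000/500 = 2.
12t·ln(1 + 0.004) = ln(2); 12t = 0.69315/0.00399202 ≈ 173.6331.
t ≈ 14.4694 years.

14.47 years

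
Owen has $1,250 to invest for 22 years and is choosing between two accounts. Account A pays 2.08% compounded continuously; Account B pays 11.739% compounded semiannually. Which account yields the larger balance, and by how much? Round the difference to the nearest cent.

Account B, by $13,400.11

A: e^(0.0208·22) = e^0.4576 ≈ 1.580276766, so 1,250 × 1.580276766 ≈ 1,975.3460.
B: (1 + 0.058695)^44 ≈ 12.300362994, so 1,250 × 12.300362994 ≈ 15,375.4537.
Difference ≈ 13,400.1078 in favor of B.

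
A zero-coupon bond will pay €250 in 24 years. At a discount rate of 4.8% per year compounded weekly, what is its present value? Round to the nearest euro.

Periodic rate = 4.8%/52 = 0.000923077; 1248 periods.
P = 250/(1 + 0.048/52)^1248 ≈ 250/3.16283455 ≈ 79.0430.

€79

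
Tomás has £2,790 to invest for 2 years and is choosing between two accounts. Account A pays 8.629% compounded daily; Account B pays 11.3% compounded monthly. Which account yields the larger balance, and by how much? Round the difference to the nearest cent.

A: (1 + 0.08629/365)^730 ≈ 1.188342648, so 2,790 × 1.188342648 ≈ 3,315.4760.
B: (1 + 0.113/12)^24 ≈ 1.252250772, so 2,790 × 1.252250772 ≈ 3,493.7797.
Difference ≈ 178.3037 in favor of B.

Account B, by £178.30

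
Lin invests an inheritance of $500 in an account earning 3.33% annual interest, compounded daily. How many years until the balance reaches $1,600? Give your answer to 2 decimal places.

34.93 years

(1 + 0.0000912329)^(365t) = 1,600/500 = 3.2.
365t·ln(1 + 0.0000912329) = ln(3.2); 365t = 1.1632/9.12287e-05 ≈ 12749.8322.
t ≈ 34.9310 years.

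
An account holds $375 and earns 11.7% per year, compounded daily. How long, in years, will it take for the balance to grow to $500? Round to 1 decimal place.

(1 + 0.000320548)^(365t) = 500/375 = 1.3333.
365t·ln(1 + 0.000320548) = ln(1.3333); 365t = 0.28768/0.000320497 ≈ 897.6135.
t ≈ 2.4592 years.

2.5 years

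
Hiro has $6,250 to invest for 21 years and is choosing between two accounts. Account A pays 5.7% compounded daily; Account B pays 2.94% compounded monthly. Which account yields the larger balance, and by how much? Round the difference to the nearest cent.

Account A growth factor: (1 + 0.057/365)^7665 ≈ 3.3098621611; balance ≈ 20,686.6385.
Account B growth factor: (1 + 0.00245)^252 ≈ 1.8527016368; balance ≈ 11,579.3852.
Account A is larger by 9,107.2533.

Account A, by $9,107.25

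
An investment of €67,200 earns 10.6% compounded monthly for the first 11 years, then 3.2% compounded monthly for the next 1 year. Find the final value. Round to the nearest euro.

Phase 1: 67,200·(1 + 0.106/12)^132 ≈ 214,552.3021.
Phase 2: 214,552.3021·(1 + 0.032/12)^12 ≈ 221,519.5728.

€221,520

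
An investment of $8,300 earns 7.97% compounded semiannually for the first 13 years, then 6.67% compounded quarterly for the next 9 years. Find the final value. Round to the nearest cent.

$41,578.94

After 13 years at 7.97%: 8,300 × 2.7620917456 ≈ 22,925.3615.
Then 9 years at 6.67%: 22,925.3615 × 1.813665528 ≈ 41,578.9378.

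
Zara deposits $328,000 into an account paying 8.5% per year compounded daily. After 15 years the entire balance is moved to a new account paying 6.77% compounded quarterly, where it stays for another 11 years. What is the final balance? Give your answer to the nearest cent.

$2,456,108.25

After 15 years at 8.5%: 328,000 × 3.578170241904 ≈ 1,173,639.8393.
Then 11 years at 6.77%: 1,173,639.8393 × 2.092727404602 ≈ 2,456,108.2549.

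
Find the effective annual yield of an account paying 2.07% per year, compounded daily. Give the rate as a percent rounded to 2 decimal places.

2.09%

EAR = (1 + 2.07%/365)^365 − 1 = (1 + 0.0000567123)^365 − 1.
(1 + 0.0000567123)^365 ≈ 1.020915, so EAR ≈ 2.09151%.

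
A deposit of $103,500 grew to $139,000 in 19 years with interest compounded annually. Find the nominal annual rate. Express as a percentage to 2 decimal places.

The 19-period growth factor is 139,000/103,500 = 1.343.
r = 1.343^(1/19) − 1 ≈ 0.0156423, i.e. 1.56423%.

1.56%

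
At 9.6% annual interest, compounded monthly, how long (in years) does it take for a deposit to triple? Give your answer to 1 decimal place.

(1 + 0.008)^(12t) = 3.
12t = ln 3 / ln(1 + 0.008) ≈ 1.0986/0.00796817 ≈ 137.8751.
t ≈ 11.4896.

11.5 years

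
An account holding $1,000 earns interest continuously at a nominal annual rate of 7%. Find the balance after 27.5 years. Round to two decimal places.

$6,855.15

A = P·e^(rt) = 1,000·e^(0.07·27.5) = 1,000·e^1.925.
e^1.925 ≈ 6.855148666, so A ≈ 6,855.1487.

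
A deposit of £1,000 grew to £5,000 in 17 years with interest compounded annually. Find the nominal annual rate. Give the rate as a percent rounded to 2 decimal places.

9.93%

The 17-period growth factor is 5,000/1,000 = 5.
r = 5^(1/17) − 1 ≈ 0.0992991, i.e. 9.92991%.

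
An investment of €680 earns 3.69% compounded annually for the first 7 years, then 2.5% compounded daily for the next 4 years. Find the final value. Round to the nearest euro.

€968

After 7 years at 3.69%: 680 × 1.28871867 ≈ 876.3287.
Then 4 years at 2.5%: 876.3287 × 1.10516713 ≈ 968.4897.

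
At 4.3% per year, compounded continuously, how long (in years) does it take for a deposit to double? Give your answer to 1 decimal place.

e^(0.043t) = 2, so 0.043t = ln 2 ≈ 0.69315.
t ≈ 0.69315/0.043 ≈ 16.1197.

16.1 years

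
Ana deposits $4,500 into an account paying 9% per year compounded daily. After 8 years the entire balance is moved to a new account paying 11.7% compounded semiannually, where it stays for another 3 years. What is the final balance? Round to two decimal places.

After 8 years at 9%: 4,500 × 2.0542508826 ≈ 9,244.1290.
Then 3 years at 11.7%: 9,244.1290 × 1.4065176103 ≈ 13,002.0302.

$13,002.03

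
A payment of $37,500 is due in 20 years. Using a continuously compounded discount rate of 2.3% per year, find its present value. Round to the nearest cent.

P = A·e^(−rt) = 37,500·e^(−0.46).
e^(−0.46) ≈ 0.63128364551, so P ≈ 23,673.1367.

$23,673.14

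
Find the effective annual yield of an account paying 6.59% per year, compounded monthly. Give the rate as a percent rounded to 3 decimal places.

One year is 12 periods at 0.00549167 each: (1 + 0.00549167)^12 ≈ 1.067927.
EAR = 1.067927 − 1 ≈ 6.79273%.

6.793%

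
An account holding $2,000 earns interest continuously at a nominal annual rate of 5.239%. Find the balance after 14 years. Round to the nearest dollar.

$4,165

A = P·e^(rt) = 2,000·e^(0.05239·14) = 2,000·e^0.73346.
e^0.73346 ≈ 2.082272822, so A ≈ 4,164.5456.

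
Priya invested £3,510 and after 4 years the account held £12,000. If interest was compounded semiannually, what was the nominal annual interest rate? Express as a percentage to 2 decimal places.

The 8-period growth factor is 12,000/3,510 = 3.4188.
r/2 = 3.4188^(1/8) − 1 ≈ 0.166096, so r ≈ 2·0.166096 = 33.21918%.

33.22%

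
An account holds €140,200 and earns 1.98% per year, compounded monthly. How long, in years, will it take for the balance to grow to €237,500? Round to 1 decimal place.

We need (1 + 0.00165)^(12t) = 1.694, so 12t = ln 1.694 / ln 1.00165 ≈ 319.7166.
t ≈ 319.7166/12 = 26.6430 years.

26.6 years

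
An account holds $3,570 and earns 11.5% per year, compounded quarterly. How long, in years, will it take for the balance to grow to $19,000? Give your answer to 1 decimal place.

We need (1 + 0.02875)^(4t) = 5.3221, so 4t = ln 5.3221 / ln 1.02875 ≈ 58.9841.
t ≈ 58.9841/4 = 14.7460 years.

14.7 years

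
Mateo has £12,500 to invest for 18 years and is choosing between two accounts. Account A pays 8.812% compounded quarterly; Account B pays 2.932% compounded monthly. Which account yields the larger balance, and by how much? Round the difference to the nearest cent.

A: (1 + 0.02203)^72 ≈ 4.8015600724, so 12,500 × 4.8015600724 ≈ 60,019.5009.
B: (1 + 0.02932/12)^216 ≈ 1.6940401572, so 12,500 × 1.6940401572 ≈ 21,175.5020.
Difference ≈ 38,843.9989 in favor of A.

Account A, by £38,844.00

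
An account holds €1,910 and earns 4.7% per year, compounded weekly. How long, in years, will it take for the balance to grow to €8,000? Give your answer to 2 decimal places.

30.49 years

We need (1 + 0.000903846)^(52t) = 4.1885, so 52t = ln 4.1885 / ln 1.000904 ≈ 1585.4308.
t ≈ 1585.4308/52 = 30.4891 years.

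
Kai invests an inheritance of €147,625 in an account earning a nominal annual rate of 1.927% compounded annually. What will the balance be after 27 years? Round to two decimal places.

Annual rate = 1.927% = 0.01927; years = 27.
A = 147,625·(1 + 0.01927)^27 ≈ 147,625·1.67420845515 ≈ 247,155.0232.

€247,155.02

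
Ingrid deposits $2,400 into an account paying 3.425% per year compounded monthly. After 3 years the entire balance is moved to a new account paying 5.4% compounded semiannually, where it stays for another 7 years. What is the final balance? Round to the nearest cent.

$3,861.51

Phase 1: 2,400·(1 + 0.03425/12)^36 ≈ 2,659.3251.
Phase 2: 2,659.3251·(1 + 0.027)^14 ≈ 3,861.5143.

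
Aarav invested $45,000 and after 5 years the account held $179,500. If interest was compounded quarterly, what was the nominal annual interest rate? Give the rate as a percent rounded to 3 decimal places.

28.650%

(1 + r/4)^20 = 179,500/45,000 = 3.98889.
1 + r/4 = 3.98889^(1/20) ≈ 1.071624, so r/4 ≈ 0.0716244.
r ≈ 4·0.0716244 = 28.64976%.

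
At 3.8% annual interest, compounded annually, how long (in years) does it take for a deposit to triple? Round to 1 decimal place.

(1 + 0.038)^t = 3.
t = ln 3 / ln(1 + 0.038) ≈ 1.0986/0.0372958 ≈ 29.4567.

29.5 years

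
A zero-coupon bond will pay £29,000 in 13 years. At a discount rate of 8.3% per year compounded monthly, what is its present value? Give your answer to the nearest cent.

Periodic rate = 8.3%/12 = 0.00691667; 156 periods.
P = 29,000/(1 + 0.083/12)^156 ≈ 29,000/2.930829756 ≈ 9,894.8088.

£9,894.81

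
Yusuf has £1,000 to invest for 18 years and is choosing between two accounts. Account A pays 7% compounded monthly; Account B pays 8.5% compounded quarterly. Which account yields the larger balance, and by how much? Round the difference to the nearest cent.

A: (1 + 0.07/12)^216 ≈ 3.512539322, so 1,000 × 3.512539322 ≈ 3,512.5393.
B: (1 + 0.02125)^72 ≈ 4.544739625, so 1,000 × 4.544739625 ≈ 4,544.7396.
Difference ≈ 1,032.2003 in favor of B.

Account B, by £1,032.20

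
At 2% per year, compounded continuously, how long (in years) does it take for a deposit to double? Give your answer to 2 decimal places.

e^(0.02t) = 2, so 0.02t = ln 2 ≈ 0.69315.
t ≈ 0.69315/0.02 ≈ 34.6574.

34.66 years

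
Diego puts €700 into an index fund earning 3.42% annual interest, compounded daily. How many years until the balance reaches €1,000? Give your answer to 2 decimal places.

(1 + 0.0000936986)^(365t) = 1,000/700 = 1.4286.
365t·ln(1 + 0.0000936986) = ln(1.4286); 365t = 0.35667/9.36942e-05 ≈ 3806.7969.
t ≈ 10.4296 years.

10.43 years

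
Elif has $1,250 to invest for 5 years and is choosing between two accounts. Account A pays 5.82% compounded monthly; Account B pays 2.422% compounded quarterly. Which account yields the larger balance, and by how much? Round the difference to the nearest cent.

Account A, by $260.62

A: (1 + 0.00485)^60 ≈ 1.336823929, so 1,250 × 1.336823929 ≈ 1,671.0299.
B: (1 + 0.006055)^20 ≈ 1.128325689, so 1,250 × 1.128325689 ≈ 1,410.4071.
Difference ≈ 260.6228 in favor of A.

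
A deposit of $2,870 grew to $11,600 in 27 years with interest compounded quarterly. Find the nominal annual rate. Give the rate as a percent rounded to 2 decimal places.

5.21%

The 108-period growth factor is 11,600/2,870 = 4.04181.
r/4 = 4.04181^(1/108) − 1 ≈ 0.0130163, so r ≈ 4·0.0130163 = 5.20653%.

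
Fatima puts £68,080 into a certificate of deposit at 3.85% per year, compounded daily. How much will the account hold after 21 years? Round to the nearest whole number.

Growth factor = (1 + 0.0385/365)^7665 ≈ 2.24444295382.
A ≈ 68,080 × 2.24444295382 ≈ 152,801.6763.

£152,802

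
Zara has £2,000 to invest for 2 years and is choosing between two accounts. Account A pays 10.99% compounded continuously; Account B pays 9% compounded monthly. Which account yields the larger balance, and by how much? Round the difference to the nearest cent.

Account A growth factor: e^(0.1099·2) = e^0.2198 ≈ 1.24582754; balance ≈ 2,491.6551.
Account B growth factor: (1 + 0.0075)^24 ≈ 1.196413529; balance ≈ 2,392.8271.
Account A is larger by 98.8280.

Account A, by £98.83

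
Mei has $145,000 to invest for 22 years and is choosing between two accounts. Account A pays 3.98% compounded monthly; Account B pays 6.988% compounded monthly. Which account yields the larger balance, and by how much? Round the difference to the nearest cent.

Account B, by $324,039.30

A: (1 + 0.0398/12)^264 ≈ 2.39683991099, so 145,000 × 2.39683991099 ≈ 347,541.7871.
B: (1 + 0.06988/12)^264 ≈ 4.63159370911, so 145,000 × 4.63159370911 ≈ 671,581.0878.
Difference ≈ 324,039.3007 in favor of B.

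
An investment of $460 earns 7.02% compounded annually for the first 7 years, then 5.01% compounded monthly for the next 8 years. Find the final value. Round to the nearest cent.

$1,103.36

Phase 1: 460·(1 + 0.0702)^7 ≈ 739.6265.
Phase 2: 739.6265·(1 + 0.004175)^96 ≈ 1,103.3552.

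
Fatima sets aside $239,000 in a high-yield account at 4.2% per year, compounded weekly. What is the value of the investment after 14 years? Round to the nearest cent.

Growth factor = (1 + 0.042/52)^728 ≈ 1.79995680294.
A ≈ 239,000 × 1.79995680294 ≈ 430,189.6759.

$430,189.68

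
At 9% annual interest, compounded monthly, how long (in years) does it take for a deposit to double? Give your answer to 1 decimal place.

7.7 years

(1 + 0.0075)^(12t) = 2.
12t = ln 2 / ln(1 + 0.0075) ≈ 0.69315/0.00747201 ≈ 92.7658.
t ≈ 7.7305.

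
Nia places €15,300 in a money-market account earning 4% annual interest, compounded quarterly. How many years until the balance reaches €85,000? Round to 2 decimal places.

We need (1 + 0.01)^(4t) = 5.5556, so 4t = ln 5.5556 / ln 1.01 ≈ 172.3358.
t ≈ 172.3358/4 = 43.0840 years.

43.08 years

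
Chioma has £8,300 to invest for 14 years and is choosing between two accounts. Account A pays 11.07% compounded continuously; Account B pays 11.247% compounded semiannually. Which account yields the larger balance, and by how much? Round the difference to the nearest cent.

Account A growth factor: e^(0.1107·14) = e^1.5498 ≈ 4.7105279828; balance ≈ 39,097.3823.
Account B growth factor: (1 + 0.056235)^28 ≈ 4.6269576419; balance ≈ 38,403.7484.
Account A is larger by 693.6338.

Account A, by £693.63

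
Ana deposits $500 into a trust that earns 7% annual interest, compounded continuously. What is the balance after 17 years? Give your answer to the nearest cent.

A = P·e^(rt) = 500·e^(0.07·17) = 500·e^1.19.
e^1.19 ≈ 3.287081207, so A ≈ 1,643.5406.

$1,643.54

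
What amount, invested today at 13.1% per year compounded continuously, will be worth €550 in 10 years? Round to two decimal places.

P = A·e^(−rt) = 550·e^(−1.31).
e^(−1.31) ≈ 0.269820056, so P ≈ 148.4010.

€148.40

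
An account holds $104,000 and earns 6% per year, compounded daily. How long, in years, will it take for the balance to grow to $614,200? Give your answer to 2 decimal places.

29.60 years

(1 + 0.000164384)^(365t) = 614,200/104,000 = 5.9058.
365t·ln(1 + 0.000164384) = ln(5.9058); 365t = 1.7759/0.00016437 ≈ 10804.4603.
t ≈ 29.6013 years.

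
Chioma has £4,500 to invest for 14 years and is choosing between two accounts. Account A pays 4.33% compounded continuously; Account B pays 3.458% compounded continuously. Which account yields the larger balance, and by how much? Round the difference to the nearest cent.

Account A, by £948.17

A: e^(0.0433·14) = e^0.6062 ≈ 1.833451031, so 4,500 × 1.833451031 ≈ 8,250.5296.
B: e^(0.03458·14) = e^0.48412 ≈ 1.622746364, so 4,500 × 1.622746364 ≈ 7,302.3586.
Difference ≈ 948.1710 in favor of A.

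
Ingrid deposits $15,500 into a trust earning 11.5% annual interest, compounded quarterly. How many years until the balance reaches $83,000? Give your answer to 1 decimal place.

We need (1 + 0.02875)^(4t) = 5.3548, so 4t = ln 5.3548 / ln 1.02875 ≈ 59.2003.
t ≈ 59.2003/4 = 14.8001 years.

14.8 years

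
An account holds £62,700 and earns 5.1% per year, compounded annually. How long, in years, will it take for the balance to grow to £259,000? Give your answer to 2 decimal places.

(1 + 0.051)^t = 259,000/62,700 = 4.1308.
t·ln(1 + 0.051) = ln(4.1308); t = 1.4185/0.0497421 ≈ 28.5164.

28.52 years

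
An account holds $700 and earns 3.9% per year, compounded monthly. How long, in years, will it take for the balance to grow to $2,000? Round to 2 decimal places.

26.96 years

(1 + 0.00325)^(12t) = 2,000/700 = 2.8571.
12t·ln(1 + 0.00325) = ln(2.8571); 12t = 1.0498/0.00324473 ≈ 323.5468.
t ≈ 26.9622 years.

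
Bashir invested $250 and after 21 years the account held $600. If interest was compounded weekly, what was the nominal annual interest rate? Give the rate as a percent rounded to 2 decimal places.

4.17%

(1 + r/52)^1092 = 600/250 = 2.4.
1 + r/52 = 2.4^(1/1092) ≈ 1.000802, so r/52 ≈ 0.000802033.
r ≈ 52·0.000802033 = 4.17057%.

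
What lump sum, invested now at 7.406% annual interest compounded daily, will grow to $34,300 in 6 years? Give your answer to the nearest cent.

Growth factor = (1 + 0.07406/365)^2190 ≈ 1.5594215089.
P = 34,300/1.5594215089 ≈ 21,995.3360.

$21,995.34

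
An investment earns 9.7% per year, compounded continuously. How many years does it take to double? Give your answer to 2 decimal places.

e^(0.097t) = 2, so 0.097t = ln 2 ≈ 0.69315.
t ≈ 0.69315/0.097 ≈ 7.1458.

7.15 years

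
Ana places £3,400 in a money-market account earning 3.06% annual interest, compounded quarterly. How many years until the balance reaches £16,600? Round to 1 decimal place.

52.0 years

We need (1 + 0.00765)^(4t) = 4.8824, so 4t = ln 4.8824 / ln 1.00765 ≈ 208.0633.
t ≈ 208.0633/4 = 52.0158 years.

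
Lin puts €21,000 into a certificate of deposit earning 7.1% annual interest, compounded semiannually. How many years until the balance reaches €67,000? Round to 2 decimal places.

16.63 years

(1 + 0.0355)^(2t) = 67,000/21,000 = 3.1905.
2t·ln(1 + 0.0355) = ln(3.1905); 2t = 1.1602/0.0348844 ≈ 33.2576.
t ≈ 16.6288 years.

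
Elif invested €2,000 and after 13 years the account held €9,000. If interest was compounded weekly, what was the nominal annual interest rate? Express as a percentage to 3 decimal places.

(1 + r/52)^676 = 9,000/2,000 = 4.5.
1 + r/52 = 4.5^(1/676) ≈ 1.002227, so r/52 ≈ 0.00222744.
r ≈ 52·0.00222744 = 11.58271%.

11.583%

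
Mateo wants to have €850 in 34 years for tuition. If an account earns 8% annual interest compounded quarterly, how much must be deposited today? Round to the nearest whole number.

€58

Growth factor = (1 + 0.02)^136 ≈ 14.7782619.
P = 850/14.7782619 ≈ 57.5169.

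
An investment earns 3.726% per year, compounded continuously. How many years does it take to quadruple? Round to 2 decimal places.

37.21 years

e^(0.03726t) = 4, so 0.03726t = ln 4 ≈ 1.3863.
t ≈ 1.3863/0.03726 ≈ 37.2060.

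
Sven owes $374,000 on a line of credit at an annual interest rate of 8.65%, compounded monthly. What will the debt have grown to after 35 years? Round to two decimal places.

Periodic rate = 8.65%/12 = 0.00720833; periods = 12·35 = 420.
A = 374,000·(1 + 0.0865/12)^420 ≈ 374,000·20.42256751064 ≈ 7,638,040.2490.

$7,638,040.25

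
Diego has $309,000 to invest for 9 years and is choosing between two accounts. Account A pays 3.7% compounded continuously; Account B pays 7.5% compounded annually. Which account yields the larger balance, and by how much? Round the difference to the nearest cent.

A: e^(0.037·9) = e^0.333 ≈ 1.39514729847, so 309,000 × 1.39514729847 ≈ 431,100.5152.
B: (1 + 0.075)^9 ≈ 1.91723866248, so 309,000 × 1.91723866248 ≈ 592,426.7467.
Difference ≈ 161,326.2315 in favor of B.

Account B, by $161,326.23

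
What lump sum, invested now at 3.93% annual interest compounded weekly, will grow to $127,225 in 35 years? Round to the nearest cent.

$32,168.15

Growth factor = (1 + 0.0393/52)^1820 ≈ 3.95499952632.
P = 127,225/3.95499952632 ≈ 32,168.1454.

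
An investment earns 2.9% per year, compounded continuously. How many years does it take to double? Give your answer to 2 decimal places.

23.90 years

e^(0.029t) = 2, so 0.029t = ln 2 ≈ 0.69315.
t ≈ 0.69315/0.029 ≈ 23.9016.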